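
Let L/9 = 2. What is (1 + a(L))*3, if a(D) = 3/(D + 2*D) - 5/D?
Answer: 7/3 ≈ 2.3333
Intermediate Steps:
L = 18 (L = 9*2 = 18)
a(D) = -4/D (a(D) = 3/((3*D)) - 5/D = 3*(1/(3*D)) - 5/D = 1/D - 5/D = -4/D)
(1 + a(L))*3 = (1 - 4/18)*3 = (1 - 4*1/18)*3 = (1 - 2/9)*3 = (7/9)*3 = 7/3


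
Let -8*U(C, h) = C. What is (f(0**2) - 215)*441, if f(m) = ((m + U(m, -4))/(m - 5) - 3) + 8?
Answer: -92610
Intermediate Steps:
U(C, h) = -C/8
f(m) = 5 + 7*m/(8*(-5 + m)) (f(m) = ((m - m/8)/(m - 5) - 3) + 8 = ((7*m/8)/(-5 + m) - 3) + 8 = (7*m/(8*(-5 + m)) - 3) + 8 = (-3 + 7*m/(8*(-5 + m))) + 8 = 5 + 7*m/(8*(-5 + m)))
(f(0**2) - 215)*441 = ((-200 + 47*0**2)/(8*(-5 + 0**2)) - 215)*441 = ((-200 + 47*0)/(8*(-5 + 0)) - 215)*441 = ((1/8)*(-200 + 0)/(-5) - 215)*441 = ((1/8)*(-1/5)*(-200) - 215)*441 = (5 - 215)*441 = -210*441 = -92610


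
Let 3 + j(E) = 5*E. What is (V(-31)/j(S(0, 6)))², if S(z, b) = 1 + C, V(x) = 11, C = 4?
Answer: ¼ ≈ 0.25000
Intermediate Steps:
S(z, b) = 5 (S(z, b) = 1 + 4 = 5)
j(E) = -3 + 5*E
(V(-31)/j(S(0, 6)))² = (11/(-3 + 5*5))² = (11/(-3 + 25))² = (11/22)² = (11*(1/22))² = (½)² = ¼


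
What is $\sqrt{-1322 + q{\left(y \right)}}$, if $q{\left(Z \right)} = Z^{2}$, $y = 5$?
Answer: $i \sqrt{1297} \approx 36.014 i$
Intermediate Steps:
$\sqrt{-1322 + q{\left(y \right)}} = \sqrt{-1322 + 5^{2}} = \sqrt{-1322 + 25} = \sqrt{-1297} = i \sqrt{1297}$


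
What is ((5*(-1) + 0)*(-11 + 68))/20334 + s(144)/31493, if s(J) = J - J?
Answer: -95/6778 ≈ -0.014016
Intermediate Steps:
s(J) = 0
((5*(-1) + 0)*(-11 + 68))/20334 + s(144)/31493 = ((5*(-1) + 0)*(-11 + 68))/20334 + 0/31493 = ((-5 + 0)*57)*(1/20334) + 0*(1/31493) = -5*57*(1/20334) + 0 = -285*1/20334 + 0 = -95/6778 + 0 = -95/6778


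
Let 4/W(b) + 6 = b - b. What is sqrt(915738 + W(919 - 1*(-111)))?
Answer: 2*sqrt(2060409)/3 ≈ 956.94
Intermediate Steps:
W(b) = -2/3 (W(b) = 4/(-6 + (b - b)) = 4/(-6 + 0) = 4/(-6) = 4*(-1/6) = -2/3)
sqrt(915738 + W(919 - 1*(-111))) = sqrt(915738 - 2/3) = sqrt(2747212/3) = 2*sqrt(2060409)/3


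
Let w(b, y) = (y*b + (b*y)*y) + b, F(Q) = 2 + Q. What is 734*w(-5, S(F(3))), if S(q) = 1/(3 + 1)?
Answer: -38535/8 ≈ -4816.9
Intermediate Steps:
S(q) = 1/4
w(b, y) = b + b*y + b*y**2 (w(b, y) = (b*y + b*y**2) + b = b + b*y + b*y**2)
734*w(-5, S(F(3))) = 734*(-5*(1 + 1/4 + (1/4)**2)) = 734*(-5*(1 + 1/4 + 1/16)) = 734*(-5*21/16) = 734*(-105/16) = -38535/8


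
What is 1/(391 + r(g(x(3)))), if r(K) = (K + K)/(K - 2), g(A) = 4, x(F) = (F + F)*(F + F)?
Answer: 1/395 ≈ 0.0025316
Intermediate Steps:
x(F) = 4*F² (x(F) = (2*F)*(2*F) = 4*F²)
r(K) = 2*K/(-2 + K) (r(K) = (2*K)/(-2 + K) = 2*K/(-2 + K))
1/(391 + r(g(x(3)))) = 1/(391 + 2*4/(-2 + 4)) = 1/(391 + 2*4/2) = 1/(391 + 2*4*(½)) = 1/(391 + 4) = 1/395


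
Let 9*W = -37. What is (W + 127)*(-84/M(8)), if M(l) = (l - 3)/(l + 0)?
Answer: -247744/15 ≈ -16516.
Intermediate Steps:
M(l) = (-3 + l)/l
W = -37/9 (W = (⅑)*(-37) = -37/9 ≈ -4.1111)
(W + 127)*(-84/M(8)) = (-37/9 + 127)*(-84*8/(-3 + 8)) = 1106*(-84/((⅛)*5))/9 = 1106*(-84/5/8)/9 = 1106*(-84*8/5)/9 = (1106/9)*(-672/5) = -247744/15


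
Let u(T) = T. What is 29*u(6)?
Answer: 174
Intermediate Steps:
29*u(6) = 29*6 = 174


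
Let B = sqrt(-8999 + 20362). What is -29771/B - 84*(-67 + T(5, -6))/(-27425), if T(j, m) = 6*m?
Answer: -8652/27425 - 29771*sqrt(11363)/11363 ≈ -279.60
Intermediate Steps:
B = sqrt(11363) ≈ 106.60
-29771/B - 84*(-67 + T(5, -6))/(-27425) = -29771*sqrt(11363)/11363 - 84*(-67 + 6*(-6))/(-27425) = -29771*sqrt(11363)/11363 - 84*(-67 - 36)*(-1/27425) = -29771*sqrt(11363)/11363 - 84*(-103)*(-1/27425) = -29771*sqrt(11363)/11363 + 8652*(-1/27425) = -29771*sqrt(11363)/11363 - 8652/27425 = -8652/27425 - 29771*sqrt(11363)/11363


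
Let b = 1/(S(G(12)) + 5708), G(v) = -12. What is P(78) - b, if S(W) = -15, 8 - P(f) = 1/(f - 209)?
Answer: 5971826/745783 ≈ 8.0075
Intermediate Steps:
P(f) = 8 - 1/(-209 + f) (P(f) = 8 - 1/(f - 209) = 8 - 1/(-209 + f))
b = 1/5693 (b = 1/(-15 + 5708) = 1/5693 ≈ 0.00017565)
P(78) - b = (-1673 + 8*78)/(-209 + 78) - 1*1/5693 = (-1673 + 624)/(-131) - 1/5693 = -1/131*(-1049) - 1/5693 = 1049/131 - 1/5693 = 5971826/745783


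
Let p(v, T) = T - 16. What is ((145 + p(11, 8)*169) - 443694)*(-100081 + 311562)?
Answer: -94088108381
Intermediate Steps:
p(v, T) = -16 + T
((145 + p(11, 8)*169) - 443694)*(-100081 + 311562) = ((145 + (-16 + 8)*169) - 443694)*(-100081 + 311562) = ((145 - 8*169) - 443694)*211481 = ((145 - 1352) - 443694)*211481 = (-1207 - 443694)*211481 = -444901*211481 = -94088108381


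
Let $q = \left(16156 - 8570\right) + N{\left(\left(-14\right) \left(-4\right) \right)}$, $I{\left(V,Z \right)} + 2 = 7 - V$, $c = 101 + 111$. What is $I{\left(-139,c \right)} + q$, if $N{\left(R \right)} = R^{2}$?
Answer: $10866$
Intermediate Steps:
$c = 212$
$I{\left(V,Z \right)} = 5 - V$ ($I{\left(V,Z \right)} = -2 - \left(-7 + V\right) = 5 - V$)
$q = 10722$ ($q = \left(16156 - 8570\right) + \left(\left(-14\right) \left(-4\right)\right)^{2} = 7586 + 56^{2} = 7586 + 3136 = 10722$)
$I{\left(-139,c \right)} + q = \left(5 - -139\right) + 10722 = \left(5 + 139\right) + 10722 = 144 + 10722 = 10866$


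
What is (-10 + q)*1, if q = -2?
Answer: -12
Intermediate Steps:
(-10 + q)*1 = (-10 - 2)*1 = -12*1 = -12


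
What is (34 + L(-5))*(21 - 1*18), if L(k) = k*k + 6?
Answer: 195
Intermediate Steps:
L(k) = 6 + k**2 (L(k) = k**2 + 6 = 6 + k**2)
(34 + L(-5))*(21 - 1*18) = (34 + (6 + (-5)**2))*(21 - 1*18) = (34 + (6 + 25))*(21 - 18) = (34 + 31)*3 = 65*3 = 195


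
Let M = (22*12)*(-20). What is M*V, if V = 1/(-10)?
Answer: 528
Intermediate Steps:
V = -⅒ ≈ -0.10000
M = -5280 (M = 264*(-20) = -5280)
M*V = -5280*(-⅒) = 528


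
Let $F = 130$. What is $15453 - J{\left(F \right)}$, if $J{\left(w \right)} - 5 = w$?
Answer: $15318$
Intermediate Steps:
$J{\left(w \right)} = 5 + w$
$15453 - J{\left(F \right)} = 15453 - \left(5 + 130\right) = 15453 - 135 = 15318$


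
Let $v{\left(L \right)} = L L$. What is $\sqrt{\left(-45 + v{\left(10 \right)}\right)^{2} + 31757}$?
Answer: $\sqrt{34782} \approx 186.5$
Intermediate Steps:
$v{\left(L \right)} = L^{2}$
$\sqrt{\left(-45 + v{\left(10 \right)}\right)^{2} + 31757} = \sqrt{\left(-45 + 10^{2}\right)^{2} + 31757} = \sqrt{\left(-45 + 100\right)^{2} + 31757} = \sqrt{55^{2} + 31757} = \sqrt{3025 + 31757} = \sqrt{34782}$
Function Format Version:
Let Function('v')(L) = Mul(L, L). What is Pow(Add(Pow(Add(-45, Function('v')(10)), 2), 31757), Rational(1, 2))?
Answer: Pow(34782, Rational(1, 2)) ≈ 186.50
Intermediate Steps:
Function('v')(L) = Pow(L, 2)
Pow(Add(Pow(Add(-45, Function('v')(10)), 2), 31757), Rational(1, 2)) = Pow(Add(Pow(Add(-45, Pow(10, 2)), 2), 31757), Rational(1, 2)) = Pow(Add(Pow(Add(-45, 100), 2), 31757), Rational(1, 2)) = Pow(Add(Pow(55, 2), 31757), Rational(1, 2)) = Pow(Add(3025, 31757), Rational(1, 2)) = Pow(34782, Rational(1, 2))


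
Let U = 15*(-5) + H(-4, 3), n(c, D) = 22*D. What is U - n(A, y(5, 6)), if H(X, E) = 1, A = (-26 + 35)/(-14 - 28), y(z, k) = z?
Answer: -184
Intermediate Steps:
A = -3/14 (A = 9/(-42) = 9*(-1/42) = -3/14 ≈ -0.21429)
U = -74 (U = 15*(-5) + 1 = -75 + 1 = -74)
U - n(A, y(5, 6)) = -74 - 22*5 = -74 - 1*110 = -74 - 110 = -184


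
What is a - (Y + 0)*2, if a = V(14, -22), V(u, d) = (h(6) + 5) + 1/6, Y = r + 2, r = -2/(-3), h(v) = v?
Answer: 35/6 ≈ 5.8333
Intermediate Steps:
r = 2/3 (r = -2*(-1/3) = 2/3 ≈ 0.66667)
Y = 8/3 (Y = 2/3 + 2 = 8/3 ≈ 2.6667)
V(u, d) = 67/6 (V(u, d) = (6 + 5) + 1/6 = 11 + 1/6 = 67/6)
a = 67/6 ≈ 11.167
a - (Y + 0)*2 = 67/6 - (8/3 + 0)*2 = 67/6 - 8*2/3 = 67/6 - 1*16/3 = 67/6 - 16/3 = 35/6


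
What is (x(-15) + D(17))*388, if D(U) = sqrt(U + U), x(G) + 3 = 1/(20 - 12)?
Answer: -2231/2 + 388*sqrt(34) ≈ 1146.9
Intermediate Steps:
x(G) = -23/8 (x(G) = -3 + 1/(20 - 12) = -3 + 1/8 = -23/8)
D(U) = sqrt(2)*sqrt(U) (D(U) = sqrt(2*U) = sqrt(2)*sqrt(U))
(x(-15) + D(17))*388 = (-23/8 + sqrt(2)*sqrt(17))*388 = (-23/8 + sqrt(34))*388 = -2231/2 + 388*sqrt(34)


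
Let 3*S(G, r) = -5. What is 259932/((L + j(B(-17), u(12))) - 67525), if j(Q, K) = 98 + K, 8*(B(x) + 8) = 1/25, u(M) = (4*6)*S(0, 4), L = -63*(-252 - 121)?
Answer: -21661/3664 ≈ -5.9118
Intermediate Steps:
S(G, r) = -5/3 (S(G, r) = (⅓)*(-5) = -5/3)
L = 23499 (L = -63*(-373) = 23499)
u(M) = -40 (u(M) = (4*6)*(-5/3) = 24*(-5/3) = -40)
B(x) = -1599/200 (B(x) = -8 + (⅛)/25 = -8 + (⅛)*(1/25) = -8 + 1/200 = -1599/200)
259932/((L + j(B(-17), u(12))) - 67525) = 259932/((23499 + (98 - 40)) - 67525) = 259932/((23499 + 58) - 67525) = 259932/(23557 - 67525) = 259932/(-43968) = 259932*(-1/43968) = -21661/3664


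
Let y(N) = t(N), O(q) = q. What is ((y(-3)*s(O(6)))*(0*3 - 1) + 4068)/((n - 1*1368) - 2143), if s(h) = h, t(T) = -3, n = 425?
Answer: -2043/1543 ≈ -1.3240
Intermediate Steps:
y(N) = -3
((y(-3)*s(O(6)))*(0*3 - 1) + 4068)/((n - 1*1368) - 2143) = ((-3*6)*(0*3 - 1) + 4068)/((425 - 1*1368) - 2143) = (-18*(0 - 1) + 4068)/((425 - 1368) - 2143) = (-18*(-1) + 4068)/(-943 - 2143) = (18 + 4068)/(-3086) = 4086*(-1/3086) = -2043/1543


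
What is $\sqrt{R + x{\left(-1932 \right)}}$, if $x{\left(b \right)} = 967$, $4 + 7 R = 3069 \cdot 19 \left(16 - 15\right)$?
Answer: $\frac{2 \sqrt{113883}}{7} \approx 96.419$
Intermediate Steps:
$R = \frac{58307}{7}$ ($R = - \frac{4}{7} + \frac{3069 \cdot 19 \left(16 - 15\right)}{7} = - \frac{4}{7} + \frac{3069 \cdot 19 \cdot 1}{7} = - \frac{4}{7} + \frac{3069 \cdot 19}{7} = - \frac{4}{7} + \frac{1}{7} \cdot 58311 = - \frac{4}{7} + \frac{58311}{7} = \frac{58307}{7} \approx 8329.6$)
$\sqrt{R + x{\left(-1932 \right)}} = \sqrt{\frac{58307}{7} + 967} = \sqrt{\frac{65076}{7}} = \frac{2 \sqrt{113883}}{7}$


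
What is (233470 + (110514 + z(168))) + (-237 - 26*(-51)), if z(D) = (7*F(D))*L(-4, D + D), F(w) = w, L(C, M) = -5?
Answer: 339193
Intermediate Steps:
z(D) = -35*D (z(D) = (7*D)*(-5) = -35*D)
(233470 + (110514 + z(168))) + (-237 - 26*(-51)) = (233470 + (110514 - 35*168)) + (-237 - 26*(-51)) = (233470 + (110514 - 5880)) + (-237 + 1326) = (233470 + 104634) + 1089 = 338104 + 1089 = 339193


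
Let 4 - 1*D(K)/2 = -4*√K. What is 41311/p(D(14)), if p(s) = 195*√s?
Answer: 41311*√2/(780*√(1 + √14)) ≈ 34.397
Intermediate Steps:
D(K) = 8 + 8*√K (D(K) = 8 - (-8)*√K = 8 + 8*√K)
41311/p(D(14)) = 41311/((195*√(8 + 8*√14))) = 41311*(1/(195*√(8 + 8*√14))) = 41311/(195*√(8 + 8*√14))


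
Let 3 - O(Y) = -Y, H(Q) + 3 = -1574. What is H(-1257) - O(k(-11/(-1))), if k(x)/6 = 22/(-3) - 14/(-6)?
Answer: -1550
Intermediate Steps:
H(Q) = -1577 (H(Q) = -3 - 1574 = -1577)
k(x) = -30 (k(x) = 6*(22/(-3) - 14/(-6)) = 6*(22*(-⅓) - 14*(-⅙)) = 6*(-22/3 + 7/3) = 6*(-5) = -30)
O(Y) = 3 + Y (O(Y) = 3 - (-1)*Y = 3 + Y)
H(-1257) - O(k(-11/(-1))) = -1577 - (3 - 30) = -1577 - 1*(-27) = -1577 + 27 = -1550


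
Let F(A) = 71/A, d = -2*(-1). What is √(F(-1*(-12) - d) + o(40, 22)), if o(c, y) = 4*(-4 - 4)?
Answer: I*√2490/10 ≈ 4.99*I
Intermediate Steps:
o(c, y) = -32 (o(c, y) = 4*(-8) = -32)
d = 2
√(F(-1*(-12) - d) + o(40, 22)) = √(71/(-1*(-12) - 1*2) - 32) = √(71/(12 - 2) - 32) = √(71/10 - 32) = √(-249/10) = I*√2490/10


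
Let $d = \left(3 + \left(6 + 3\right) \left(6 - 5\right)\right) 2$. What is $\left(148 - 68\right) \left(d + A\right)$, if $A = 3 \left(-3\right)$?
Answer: $1200$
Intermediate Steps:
$A = -9$
$d = 24$ ($d = \left(3 + 9 \cdot 1\right) 2 = \left(3 + 9\right) 2 = 12 \cdot 2 = 24$)
$\left(148 - 68\right) \left(d + A\right) = \left(148 - 68\right) \left(24 - 9\right) = 80 \cdot 15 = 1200$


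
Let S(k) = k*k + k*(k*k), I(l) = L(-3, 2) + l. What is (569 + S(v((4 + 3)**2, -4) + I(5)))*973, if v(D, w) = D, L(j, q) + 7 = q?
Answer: 117362287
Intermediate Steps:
L(j, q) = -7 + q
I(l) = -5 + l (I(l) = (-7 + 2) + l = -5 + l)
S(k) = k**2 + k**3 (S(k) = k**2 + k*k**2 = k**2 + k**3)
(569 + S(v((4 + 3)**2, -4) + I(5)))*973 = (569 + ((4 + 3)**2 + (-5 + 5))**2*(1 + ((4 + 3)**2 + (-5 + 5))))*973 = (569 + (7**2 + 0)**2*(1 + (7**2 + 0)))*973 = (569 + (49 + 0)**2*(1 + (49 + 0)))*973 = (569 + 49**2*(1 + 49))*973 = (569 + 2401*50)*973 = (569 + 120050)*973 = 120619*973 = 117362287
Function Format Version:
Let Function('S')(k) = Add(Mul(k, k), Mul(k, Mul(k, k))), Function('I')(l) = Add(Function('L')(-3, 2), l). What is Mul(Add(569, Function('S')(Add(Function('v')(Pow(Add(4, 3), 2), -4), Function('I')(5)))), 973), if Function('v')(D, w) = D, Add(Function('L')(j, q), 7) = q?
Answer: 117362287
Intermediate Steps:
Function('L')(j, q) = Add(-7, q)
Function('I')(l) = Add(-5, l) (Function('I')(l) = Add(Add(-7, 2), l) = Add(-5, l))
Function('S')(k) = Add(Pow(k, 2), Pow(k, 3)) (Function('S')(k) = Add(Pow(k, 2), Mul(k, Pow(k, 2))) = Add(Pow(k, 2), Pow(k, 3)))
Mul(Add(569, Function('S')(Add(Function('v')(Pow(Add(4, 3), 2), -4), Function('I')(5)))), 973) = Mul(Add(569, Mul(Pow(Add(Pow(Add(4, 3), 2), Add(-5, 5)), 2), Add(1, Add(Pow(Add(4, 3), 2), Add(-5, 5))))), 973) = Mul(Add(569, Mul(Pow(Add(Pow(7, 2), 0), 2), Add(1, Add(Pow(7, 2), 0)))), 973) = Mul(Add(569, Mul(Pow(Add(49, 0), 2), Add(1, Add(49, 0)))), 973) = Mul(Add(569, Mul(Pow(49, 2), Add(1, 49))), 973) = Mul(Add(569, Mul(2401, 50)), 973) = Mul(Add(569, 120050), 973) = Mul(120619, 973) = 117362287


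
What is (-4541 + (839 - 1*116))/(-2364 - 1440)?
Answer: 1909/1902 ≈ 1.0037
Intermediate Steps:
(-4541 + (839 - 1*116))/(-2364 - 1440) = (-4541 + (839 - 116))/(-3804) = (-4541 + 723)*(-1/3804) = -3818*(-1/3804) = 1909/1902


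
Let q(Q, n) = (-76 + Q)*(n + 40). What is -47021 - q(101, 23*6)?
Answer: -51471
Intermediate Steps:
q(Q, n) = (-76 + Q)*(40 + n)
-47021 - q(101, 23*6) = -47021 - (-3040 - 1748*6 + 40*101 + 101*(23*6)) = -47021 - (-3040 - 76*138 + 4040 + 101*138) = -47021 - (-3040 - 10488 + 4040 + 13938) = -47021 - 1*4450 = -47021 - 4450 = -51471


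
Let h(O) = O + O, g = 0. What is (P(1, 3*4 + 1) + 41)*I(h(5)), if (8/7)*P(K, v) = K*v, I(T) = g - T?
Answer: -2095/4 ≈ -523.75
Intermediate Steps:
h(O) = 2*O
I(T) = -T (I(T) = 0 - T = -T)
P(K, v) = 7*K*v/8 (P(K, v) = 7*(K*v)/8 = 7*K*v/8)
(P(1, 3*4 + 1) + 41)*I(h(5)) = ((7/8)*1*(3*4 + 1) + 41)*(-2*5) = ((7/8)*1*(12 + 1) + 41)*(-1*10) = ((7/8)*1*13 + 41)*(-10) = (91/8 + 41)*(-10) = (419/8)*(-10) = -2095/4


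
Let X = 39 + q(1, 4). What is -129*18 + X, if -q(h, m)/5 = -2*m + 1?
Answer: -2248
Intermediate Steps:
q(h, m) = -5 + 10*m (q(h, m) = -5*(-2*m + 1) = -5*(1 - 2*m) = -5 + 10*m)
X = 74 (X = 39 + (-5 + 10*4) = 39 + (-5 + 40) = 39 + 35 = 74)
-129*18 + X = -129*18 + 74 = -2322 + 74 = -2248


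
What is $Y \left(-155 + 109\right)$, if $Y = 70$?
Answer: $-3220$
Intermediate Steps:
$Y \left(-155 + 109\right) = 70 \left(-155 + 109\right) = 70 \left(-46\right) = -3220$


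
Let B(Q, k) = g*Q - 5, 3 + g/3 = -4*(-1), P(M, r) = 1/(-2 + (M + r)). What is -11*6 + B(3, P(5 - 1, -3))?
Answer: -62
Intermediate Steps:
P(M, r) = 1/(-2 + M + r)
g = 3 (g = -9 + 3*(-4*(-1)) = -9 + 3*(-1*(-4)) = -9 + 3*4 = -9 + 12 = 3)
B(Q, k) = -5 + 3*Q (B(Q, k) = 3*Q - 5 = -5 + 3*Q)
-11*6 + B(3, P(5 - 1, -3)) = -11*6 + (-5 + 3*3) = -66 + (-5 + 9) = -66 + 4 = -62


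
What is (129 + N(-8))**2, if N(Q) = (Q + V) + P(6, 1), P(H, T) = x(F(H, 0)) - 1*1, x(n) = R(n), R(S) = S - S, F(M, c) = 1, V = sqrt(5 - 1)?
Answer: 14884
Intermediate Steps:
V = 2 (V = sqrt(4) = 2)
R(S) = 0
x(n) = 0
P(H, T) = -1 (P(H, T) = 0 - 1*1 = 0 - 1 = -1)
N(Q) = 1 + Q (N(Q) = (Q + 2) - 1 = (2 + Q) - 1 = 1 + Q)
(129 + N(-8))**2 = (129 + (1 - 8))**2 = (129 - 7)**2 = 122**2 = 14884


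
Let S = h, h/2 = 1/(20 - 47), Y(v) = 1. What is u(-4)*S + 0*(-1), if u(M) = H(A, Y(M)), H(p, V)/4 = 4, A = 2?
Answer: -32/27 ≈ -1.1852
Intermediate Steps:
H(p, V) = 16 (H(p, V) = 4*4 = 16)
u(M) = 16
h = -2/27 (h = 2/(20 - 47) = 2/(-27) = 2*(-1/27) = -2/27 ≈ -0.074074)
S = -2/27 ≈ -0.074074
u(-4)*S + 0*(-1) = 16*(-2/27) + 0*(-1) = -32/27 + 0 = -32/27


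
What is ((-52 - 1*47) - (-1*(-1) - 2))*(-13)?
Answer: 1274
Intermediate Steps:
((-52 - 1*47) - (-1*(-1) - 2))*(-13) = ((-52 - 47) - (1 - 2))*(-13) = (-99 - 1*(-1))*(-13) = (-99 + 1)*(-13) = -98*(-13) = 1274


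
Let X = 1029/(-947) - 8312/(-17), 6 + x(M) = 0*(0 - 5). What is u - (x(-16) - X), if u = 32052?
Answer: 523955713/16099 ≈ 32546.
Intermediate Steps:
x(M) = -6 (x(M) = -6 + 0*(0 - 5) = -6 + 0*(-5) = -6 + 0 = -6)
X = 7853971/16099 (X = 1029*(-1/947) - 8312*(-1/17) = -1029/947 + 8312/17 = 7853971/16099 ≈ 487.85)
u - (x(-16) - X) = 32052 - (-6 - 1*7853971/16099) = 32052 - (-6 - 7853971/16099) = 32052 - 1*(-7950565/16099) = 32052 + 7950565/16099 = 523955713/16099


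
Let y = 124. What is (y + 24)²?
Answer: 21904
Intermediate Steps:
(y + 24)² = (124 + 24)² = 148² = 21904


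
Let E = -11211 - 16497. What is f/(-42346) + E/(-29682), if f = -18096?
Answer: 142537370/104742831 ≈ 1.3608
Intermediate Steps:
E = -27708
f/(-42346) + E/(-29682) = -18096/(-42346) - 27708/(-29682) = -18096*(-1/42346) - 27708*(-1/29682) = 9048/21173 + 4618/4947 = 142537370/104742831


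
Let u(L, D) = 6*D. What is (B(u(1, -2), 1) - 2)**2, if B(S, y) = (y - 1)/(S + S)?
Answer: 4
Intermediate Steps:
B(S, y) = (-1 + y)/(2*S) (B(S, y) = (-1 + y)/((2*S)) = (-1 + y)*(1/(2*S)) = (-1 + y)/(2*S))
(B(u(1, -2), 1) - 2)**2 = ((-1 + 1)/(2*((6*(-2)))) - 2)**2 = ((1/2)*0/(-12) - 2)**2 = ((1/2)*(-1/12)*0 - 2)**2 = (0 - 2)**2 = (-2)**2 = 4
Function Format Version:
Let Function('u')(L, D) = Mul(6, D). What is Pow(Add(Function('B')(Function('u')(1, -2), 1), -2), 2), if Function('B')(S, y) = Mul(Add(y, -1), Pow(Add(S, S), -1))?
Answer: 4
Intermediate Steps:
Function('B')(S, y) = Mul(Rational(1, 2), Pow(S, -1), Add(-1, y)) (Function('B')(S, y) = Mul(Add(-1, y), Pow(Mul(2, S), -1)) = Mul(Add(-1, y), Mul(Rational(1, 2), Pow(S, -1))) = Mul(Rational(1, 2), Pow(S, -1), Add(-1, y)))
Pow(Add(Function('B')(Function('u')(1, -2), 1), -2), 2) = Pow(Add(Mul(Rational(1, 2), Pow(Mul(6, -2), -1), Add(-1, 1)), -2), 2) = Pow(Add(Mul(Rational(1, 2), Pow(-12, -1), 0), -2), 2) = Pow(Add(Mul(Rational(1, 2), Rational(-1, 12), 0), -2), 2) = Pow(Add(0, -2), 2) = Pow(-2, 2) = 4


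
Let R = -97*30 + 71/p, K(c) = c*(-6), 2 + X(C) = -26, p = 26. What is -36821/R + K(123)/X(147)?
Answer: 41295185/1058246 ≈ 39.022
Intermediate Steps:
X(C) = -28 (X(C) = -2 - 26 = -28)
K(c) = -6*c
R = -75589/26 (R = -97*30 + 71/26 = -2910 + 71*(1/26) = -2910 + 71/26 = -75589/26 ≈ -2907.3)
-36821/R + K(123)/X(147) = -36821/(-75589/26) - 6*123/(-28) = -36821*(-26/75589) - 738*(-1/28) = 957346/75589 + 369/14 = 41295185/1058246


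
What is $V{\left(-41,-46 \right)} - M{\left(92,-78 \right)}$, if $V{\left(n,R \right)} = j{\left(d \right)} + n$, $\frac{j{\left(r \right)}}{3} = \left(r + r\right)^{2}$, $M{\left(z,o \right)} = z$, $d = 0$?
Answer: $-133$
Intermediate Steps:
$j{\left(r \right)} = 12 r^{2}$ ($j{\left(r \right)} = 3 \left(r + r\right)^{2} = 3 \left(2 r\right)^{2} = 3 \cdot 4 r^{2} = 12 r^{2}$)
$V{\left(n,R \right)} = n$ ($V{\left(n,R \right)} = 12 \cdot 0^{2} + n = 12 \cdot 0 + n = 0 + n = n$)
$V{\left(-41,-46 \right)} - M{\left(92,-78 \right)} = -41 - 92 = -133$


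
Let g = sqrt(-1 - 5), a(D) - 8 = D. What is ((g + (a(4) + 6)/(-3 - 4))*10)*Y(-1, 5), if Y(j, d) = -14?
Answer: 360 - 140*I*sqrt(6) ≈ 360.0 - 342.93*I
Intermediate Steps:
a(D) = 8 + D
g = I*sqrt(6) (g = sqrt(-6) = I*sqrt(6) ≈ 2.4495*I)
((g + (a(4) + 6)/(-3 - 4))*10)*Y(-1, 5) = ((I*sqrt(6) + ((8 + 4) + 6)/(-3 - 4))*10)*(-14) = ((I*sqrt(6) + (12 + 6)/(-7))*10)*(-14) = ((I*sqrt(6) + 18*(-1/7))*10)*(-14) = ((I*sqrt(6) - 18/7)*10)*(-14) = ((-18/7 + I*sqrt(6))*10)*(-14) = (-180/7 + 10*I*sqrt(6))*(-14) = 360 - 140*I*sqrt(6)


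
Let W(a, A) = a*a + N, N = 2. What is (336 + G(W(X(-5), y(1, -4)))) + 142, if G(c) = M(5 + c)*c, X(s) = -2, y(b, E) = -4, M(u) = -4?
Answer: 454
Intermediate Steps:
W(a, A) = 2 + a² (W(a, A) = a*a + 2 = a² + 2 = 2 + a²)
G(c) = -4*c
(336 + G(W(X(-5), y(1, -4)))) + 142 = (336 - 4*(2 + (-2)²)) + 142 = (336 - 4*(2 + 4)) + 142 = (336 - 4*6) + 142 = (336 - 24) + 142 = 312 + 142 = 454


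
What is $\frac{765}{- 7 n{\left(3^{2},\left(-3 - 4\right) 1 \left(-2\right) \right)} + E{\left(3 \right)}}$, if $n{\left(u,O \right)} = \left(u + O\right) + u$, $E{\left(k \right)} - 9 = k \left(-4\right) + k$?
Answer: $- \frac{765}{224} \approx -3.4152$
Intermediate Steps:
$E{\left(k \right)} = 9 - 3 k$ ($E{\left(k \right)} = 9 + \left(k \left(-4\right) + k\right) = 9 + \left(- 4 k + k\right) = 9 - 3 k$)
$n{\left(u,O \right)} = O + 2 u$ ($n{\left(u,O \right)} = \left(O + u\right) + u = O + 2 u$)
$\frac{765}{- 7 n{\left(3^{2},\left(-3 - 4\right) 1 \left(-2\right) \right)} + E{\left(3 \right)}} = \frac{765}{- 7 \left(\left(-3 - 4\right) 1 \left(-2\right) + 2 \cdot 3^{2}\right) + \left(9 - 9\right)} = \frac{765}{- 7 \left(\left(-7\right) \left(-2\right) + 2 \cdot 9\right) + \left(9 - 9\right)} = \frac{765}{- 7 \left(14 + 18\right) + 0} = \frac{765}{\left(-7\right) 32 + 0} = \frac{765}{-224 + 0} = \frac{765}{-224} = 765 \left(- \frac{1}{224}\right) = - \frac{765}{224}$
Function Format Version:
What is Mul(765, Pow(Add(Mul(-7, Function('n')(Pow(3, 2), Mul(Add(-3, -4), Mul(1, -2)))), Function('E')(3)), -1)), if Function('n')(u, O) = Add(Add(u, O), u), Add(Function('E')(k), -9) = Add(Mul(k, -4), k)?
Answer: Rational(-765, 224) ≈ -3.4152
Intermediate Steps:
Function('E')(k) = Add(9, Mul(-3, k)) (Function('E')(k) = Add(9, Add(Mul(k, -4), k)) = Add(9, Add(Mul(-4, k), k)) = Add(9, Mul(-3, k)))
Function('n')(u, O) = Add(O, Mul(2, u)) (Function('n')(u, O) = Add(Add(O, u), u) = Add(O, Mul(2, u)))
Mul(765, Pow(Add(Mul(-7, Function('n')(Pow(3, 2), Mul(Add(-3, -4), Mul(1, -2)))), Function('E')(3)), -1)) = Mul(765, Pow(Add(Mul(-7, Add(Mul(Add(-3, -4), Mul(1, -2)), Mul(2, Pow(3, 2)))), Add(9, Mul(-3, 3))), -1)) = Mul(765, Pow(Add(Mul(-7, Add(Mul(-7, -2), Mul(2, 9))), Add(9, -9)), -1)) = Mul(765, Pow(Add(Mul(-7, Add(14, 18)), 0), -1)) = Mul(765, Pow(Add(Mul(-7, 32), 0), -1)) = Mul(765, Pow(Add(-224, 0), -1)) = Mul(765, Pow(-224, -1)) = Mul(765, Rational(-1, 224)) = Rational(-765, 224)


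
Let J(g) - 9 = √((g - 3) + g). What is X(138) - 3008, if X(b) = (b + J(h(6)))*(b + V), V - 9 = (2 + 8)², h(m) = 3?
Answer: 33301 + 247*√3 ≈ 33729.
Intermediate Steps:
V = 109 (V = 9 + (2 + 8)² = 9 + 10² = 9 + 100 = 109)
J(g) = 9 + √(-3 + 2*g) (J(g) = 9 + √((g - 3) + g) = 9 + √((-3 + g) + g) = 9 + √(-3 + 2*g))
X(b) = (109 + b)*(9 + b + √3) (X(b) = (b + (9 + √(-3 + 2*3)))*(b + 109) = (b + (9 + √(-3 + 6)))*(109 + b) = (b + (9 + √3))*(109 + b) = (9 + b + √3)*(109 + b) = (109 + b)*(9 + b + √3))
X(138) - 3008 = (981 + 138² + 109*√3 + 118*138 + 138*√3) - 3008 = (981 + 19044 + 109*√3 + 16284 + 138*√3) - 3008 = (36309 + 247*√3) - 3008 = 33301 + 247*√3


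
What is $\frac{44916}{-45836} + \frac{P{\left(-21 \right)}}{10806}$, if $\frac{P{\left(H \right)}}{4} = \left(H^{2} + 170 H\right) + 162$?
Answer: $- \frac{42889331}{20637659} \approx -2.0782$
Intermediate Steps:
$P{\left(H \right)} = 648 + 4 H^{2} + 680 H$ ($P{\left(H \right)} = 4 \left(\left(H^{2} + 170 H\right) + 162\right) = 4 \left(162 + H^{2} + 170 H\right) = 648 + 4 H^{2} + 680 H$)
$\frac{44916}{-45836} + \frac{P{\left(-21 \right)}}{10806} = \frac{44916}{-45836} + \frac{648 + 4 \left(-21\right)^{2} + 680 \left(-21\right)}{10806} = 44916 \left(- \frac{1}{45836}\right) + \left(648 + 4 \cdot 441 - 14280\right) \frac{1}{10806} = - \frac{11229}{11459} + \left(648 + 1764 - 14280\right) \frac{1}{10806} = - \frac{11229}{11459} - \frac{1978}{1801} = - \frac{42889331}{20637659}$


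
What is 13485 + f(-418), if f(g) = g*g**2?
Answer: -73021147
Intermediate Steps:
f(g) = g**3
13485 + f(-418) = 13485 + (-418)**3 = 13485 - 73034632 = -73021147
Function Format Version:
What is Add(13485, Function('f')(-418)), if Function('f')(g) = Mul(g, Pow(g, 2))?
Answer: -73021147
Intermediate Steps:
Function('f')(g) = Pow(g, 3)
Add(13485, Function('f')(-418)) = Add(13485, Pow(-418, 3)) = Add(13485, -73034632) = -73021147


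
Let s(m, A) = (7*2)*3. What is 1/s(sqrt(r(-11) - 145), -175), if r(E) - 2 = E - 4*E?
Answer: 1/42 ≈ 0.023810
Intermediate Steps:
r(E) = 2 - 3*E (r(E) = 2 + (E - 4*E) = 2 - 3*E)
s(m, A) = 42 (s(m, A) = 14*3 = 42)
1/s(sqrt(r(-11) - 145), -175) = 1/42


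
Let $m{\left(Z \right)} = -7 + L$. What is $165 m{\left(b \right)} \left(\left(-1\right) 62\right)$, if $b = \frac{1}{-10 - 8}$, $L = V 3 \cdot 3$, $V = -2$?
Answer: $255750$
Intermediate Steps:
$L = -18$ ($L = - 2 \cdot 3 \cdot 3 = \left(-2\right) 9 = -18$)
$b = - \frac{1}{18}$ ($b = \frac{1}{-18} = - \frac{1}{18} \approx -0.055556$)
$m{\left(Z \right)} = -25$ ($m{\left(Z \right)} = -7 - 18 = -25$)
$165 m{\left(b \right)} \left(\left(-1\right) 62\right) = 165 \left(-25\right) \left(\left(-1\right) 62\right) = \left(-4125\right) \left(-62\right) = 255750$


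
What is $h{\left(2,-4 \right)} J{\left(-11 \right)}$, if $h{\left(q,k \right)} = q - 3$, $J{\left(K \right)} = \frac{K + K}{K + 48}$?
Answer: $\frac{22}{37} \approx 0.59459$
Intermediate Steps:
$J{\left(K \right)} = \frac{2 K}{48 + K}$
$h{\left(q,k \right)} = -3 + q$
$h{\left(2,-4 \right)} J{\left(-11 \right)} = \left(-3 + 2\right) 2 \left(-11\right) \frac{1}{48 - 11} = - \frac{2 \left(-11\right)}{37} = \left(-1\right) \left(- \frac{22}{37}\right) = \frac{22}{37}$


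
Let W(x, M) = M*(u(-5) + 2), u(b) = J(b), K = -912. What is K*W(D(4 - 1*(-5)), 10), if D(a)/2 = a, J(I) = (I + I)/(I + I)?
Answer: -27360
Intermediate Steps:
J(I) = 1 (J(I) = (2*I)/((2*I)) = (2*I)*(1/(2*I)) = 1)
D(a) = 2*a
u(b) = 1
W(x, M) = 3*M (W(x, M) = M*(1 + 2) = M*3 = 3*M)
K*W(D(4 - 1*(-5)), 10) = -2736*10 = -912*30 = -27360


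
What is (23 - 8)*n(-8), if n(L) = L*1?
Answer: -120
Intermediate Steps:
n(L) = L
(23 - 8)*n(-8) = (23 - 8)*(-8) = 15*(-8) = -120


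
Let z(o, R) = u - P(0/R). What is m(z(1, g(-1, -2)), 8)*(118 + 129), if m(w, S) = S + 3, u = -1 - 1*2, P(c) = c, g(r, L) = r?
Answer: 2717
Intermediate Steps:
u = -3 (u = -1 - 2 = -3)
z(o, R) = -3 (z(o, R) = -3 - 0/R = -3 - 1*0 = -3 + 0 = -3)
m(w, S) = 3 + S
m(z(1, g(-1, -2)), 8)*(118 + 129) = (3 + 8)*(118 + 129) = 11*247 = 2717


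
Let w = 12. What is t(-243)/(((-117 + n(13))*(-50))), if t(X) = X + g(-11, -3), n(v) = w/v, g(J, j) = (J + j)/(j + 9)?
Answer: -4784/113175 ≈ -0.042271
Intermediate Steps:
g(J, j) = (J + j)/(9 + j)
n(v) = 12/v
t(X) = -7/3 + X (t(X) = X + (-11 - 3)/(9 - 3) = X - 14/6 = X + (⅙)*(-14) = X - 7/3 = -7/3 + X)
t(-243)/(((-117 + n(13))*(-50))) = (-7/3 - 243)/(((-117 + 12/13)*(-50))) = -736*(-1/(50*(-117 + 12*(1/13))))/3 = -736*(-1/(50*(-117 + 12/13)))/3 = -736/(3*((-1509/13*(-50)))) = -736/(3*75450/13) = -736/3*13/75450 = -4784/113175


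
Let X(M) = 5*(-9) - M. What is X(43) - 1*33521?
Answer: -33609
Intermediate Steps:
X(M) = -45 - M
X(43) - 1*33521 = (-45 - 1*43) - 1*33521 = (-45 - 43) - 33521 = -88 - 33521 = -33609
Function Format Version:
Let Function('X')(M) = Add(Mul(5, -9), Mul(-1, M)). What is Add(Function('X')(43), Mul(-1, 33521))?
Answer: -33609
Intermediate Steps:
Function('X')(M) = Add(-45, Mul(-1, M))
Add(Function('X')(43), Mul(-1, 33521)) = Add(Add(-45, Mul(-1, 43)), Mul(-1, 33521)) = Add(Add(-45, -43), -33521) = Add(-88, -33521) = -33609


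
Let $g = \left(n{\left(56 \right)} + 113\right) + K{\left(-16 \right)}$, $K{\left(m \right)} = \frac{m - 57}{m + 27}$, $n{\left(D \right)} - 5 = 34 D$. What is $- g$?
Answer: $- \frac{22169}{11} \approx -2015.4$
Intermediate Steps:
$n{\left(D \right)} = 5 + 34 D$
$K{\left(m \right)} = \frac{-57 + m}{27 + m}$
$g = \frac{22169}{11}$ ($g = \left(\left(5 + 34 \cdot 56\right) + 113\right) + \frac{-57 - 16}{27 - 16} = \left(\left(5 + 1904\right) + 113\right) + \frac{1}{11} \left(-73\right) = \left(1909 + 113\right) + \frac{1}{11} \left(-73\right) = 2022 - \frac{73}{11} = \frac{22169}{11} \approx 2015.4$)
$- g = \left(-1\right) \frac{22169}{11} = - \frac{22169}{11}$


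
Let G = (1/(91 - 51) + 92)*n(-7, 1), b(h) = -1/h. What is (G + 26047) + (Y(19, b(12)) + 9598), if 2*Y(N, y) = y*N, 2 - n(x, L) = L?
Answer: 1072087/30 ≈ 35736.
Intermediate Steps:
n(x, L) = 2 - L
Y(N, y) = N*y/2 (Y(N, y) = (y*N)/2 = (N*y)/2 = N*y/2)
G = 3681/40 (G = (1/(91 - 51) + 92)*(2 - 1*1) = (1/40 + 92)*(2 - 1) = (1/40 + 92)*1 = (3681/40)*1 = 3681/40 ≈ 92.025)
(G + 26047) + (Y(19, b(12)) + 9598) = (3681/40 + 26047) + ((1/2)*19*(-1/12) + 9598) = 1045561/40 + ((1/2)*19*(-1*1/12) + 9598) = 1045561/40 + ((1/2)*19*(-1/12) + 9598) = 1045561/40 + (-19/24 + 9598) = 1045561/40 + 230333/24 = 1072087/30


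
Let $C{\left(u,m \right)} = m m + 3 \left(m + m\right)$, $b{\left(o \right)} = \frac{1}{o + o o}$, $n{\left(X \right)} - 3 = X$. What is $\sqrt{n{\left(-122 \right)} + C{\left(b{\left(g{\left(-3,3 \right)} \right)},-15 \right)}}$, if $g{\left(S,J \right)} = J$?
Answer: $4$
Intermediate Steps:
$n{\left(X \right)} = 3 + X$
$b{\left(o \right)} = \frac{1}{o + o^{2}}$
$C{\left(u,m \right)} = m^{2} + 6 m$ ($C{\left(u,m \right)} = m^{2} + 3 \cdot 2 m = m^{2} + 6 m$)
$\sqrt{n{\left(-122 \right)} + C{\left(b{\left(g{\left(-3,3 \right)} \right)},-15 \right)}} = \sqrt{\left(3 - 122\right) - 15 \left(6 - 15\right)} = \sqrt{-119 - -135} = \sqrt{-119 + 135} = \sqrt{16} = 4$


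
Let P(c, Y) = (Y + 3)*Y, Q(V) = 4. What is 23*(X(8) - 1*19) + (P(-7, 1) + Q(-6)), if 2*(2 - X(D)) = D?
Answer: -475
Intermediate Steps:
X(D) = 2 - D/2
P(c, Y) = Y*(3 + Y) (P(c, Y) = (3 + Y)*Y = Y*(3 + Y))
23*(X(8) - 1*19) + (P(-7, 1) + Q(-6)) = 23*((2 - 1/2*8) - 1*19) + (1*(3 + 1) + 4) = 23*((2 - 4) - 19) + (1*4 + 4) = 23*(-2 - 19) + (4 + 4) = 23*(-21) + 8 = -483 + 8 = -475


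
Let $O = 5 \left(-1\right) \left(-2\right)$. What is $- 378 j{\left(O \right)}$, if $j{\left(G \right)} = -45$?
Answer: $17010$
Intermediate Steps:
$O = 10$ ($O = \left(-5\right) \left(-2\right) = 10$)
$- 378 j{\left(O \right)} = \left(-378\right) \left(-45\right) = 17010$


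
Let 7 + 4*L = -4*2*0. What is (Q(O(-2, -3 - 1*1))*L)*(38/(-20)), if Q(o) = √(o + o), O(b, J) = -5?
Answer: 133*I*√10/40 ≈ 10.515*I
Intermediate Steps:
L = -7/4 (L = -7/4 + (-4*2*0)/4 = -7/4 + (-8*0)/4 = -7/4 + (¼)*0 = -7/4 + 0 = -7/4 ≈ -1.7500)
Q(o) = √2*√o (Q(o) = √(2*o) = √2*√o)
(Q(O(-2, -3 - 1*1))*L)*(38/(-20)) = ((√2*√(-5))*(-7/4))*(38/(-20)) = ((√2*(I*√5))*(-7/4))*(38*(-1/20)) = ((I*√10)*(-7/4))*(-19/10) = -7*I*√10/4*(-19/10) = 133*I*√10/40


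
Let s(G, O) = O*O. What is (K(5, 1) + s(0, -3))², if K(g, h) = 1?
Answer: 100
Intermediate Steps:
s(G, O) = O²
(K(5, 1) + s(0, -3))² = (1 + (-3)²)² = (1 + 9)² = 10² = 100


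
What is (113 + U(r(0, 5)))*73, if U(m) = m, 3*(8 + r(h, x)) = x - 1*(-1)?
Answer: 7811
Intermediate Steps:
r(h, x) = -23/3 + x/3 (r(h, x) = -8 + (x - 1*(-1))/3 = -8 + (x + 1)/3 = -8 + (1 + x)/3 = -8 + (⅓ + x/3) = -23/3 + x/3)
(113 + U(r(0, 5)))*73 = (113 + (-23/3 + (⅓)*5))*73 = (113 + (-23/3 + 5/3))*73 = (113 - 6)*73 = 107*73 = 7811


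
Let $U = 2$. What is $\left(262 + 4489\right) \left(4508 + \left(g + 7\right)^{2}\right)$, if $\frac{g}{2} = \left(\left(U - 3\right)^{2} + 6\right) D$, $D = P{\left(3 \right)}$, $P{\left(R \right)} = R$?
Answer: $32824659$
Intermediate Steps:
$D = 3$
$g = 42$ ($g = 2 \left(\left(2 - 3\right)^{2} + 6\right) 3 = 2 \left(\left(-1\right)^{2} + 6\right) 3 = 2 \left(1 + 6\right) 3 = 2 \cdot 7 \cdot 3 = 2 \cdot 21 = 42$)
$\left(262 + 4489\right) \left(4508 + \left(g + 7\right)^{2}\right) = \left(262 + 4489\right) \left(4508 + \left(42 + 7\right)^{2}\right) = 4751 \left(4508 + 49^{2}\right) = 4751 \left(4508 + 2401\right) = 4751 \cdot 6909 = 32824659$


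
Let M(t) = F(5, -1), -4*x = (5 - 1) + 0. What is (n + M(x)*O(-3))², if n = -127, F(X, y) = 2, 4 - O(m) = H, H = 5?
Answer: 16641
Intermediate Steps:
O(m) = -1 (O(m) = 4 - 1*5 = 4 - 5 = -1)
x = -1 (x = -((5 - 1) + 0)/4 = -(4 + 0)/4 = -¼*4 = -1)
M(t) = 2
(n + M(x)*O(-3))² = (-127 + 2*(-1))² = (-127 - 2)² = (-129)² = 16641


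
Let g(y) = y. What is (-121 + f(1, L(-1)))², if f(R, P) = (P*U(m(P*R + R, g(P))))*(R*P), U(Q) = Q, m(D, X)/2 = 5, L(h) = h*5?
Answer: 16641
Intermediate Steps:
L(h) = 5*h
m(D, X) = 10 (m(D, X) = 2*5 = 10)
f(R, P) = 10*R*P² (f(R, P) = (P*10)*(R*P) = (10*P)*(P*R) = 10*R*P²)
(-121 + f(1, L(-1)))² = (-121 + 10*1*(5*(-1))²)² = (-121 + 10*1*(-5)²)² = (-121 + 10*1*25)² = (-121 + 250)² = 129² = 16641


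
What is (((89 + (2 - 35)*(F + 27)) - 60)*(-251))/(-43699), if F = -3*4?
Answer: -116966/43699 ≈ -2.6766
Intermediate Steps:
F = -12
(((89 + (2 - 35)*(F + 27)) - 60)*(-251))/(-43699) = (((89 + (2 - 35)*(-12 + 27)) - 60)*(-251))/(-43699) = (((89 - 33*15) - 60)*(-251))*(-1/43699) = (((89 - 495) - 60)*(-251))*(-1/43699) = ((-406 - 60)*(-251))*(-1/43699) = -466*(-251)*(-1/43699) = 116966*(-1/43699) = -116966/43699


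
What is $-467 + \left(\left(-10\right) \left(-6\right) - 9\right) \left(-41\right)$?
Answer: $-2558$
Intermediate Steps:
$-467 + \left(\left(-10\right) \left(-6\right) - 9\right) \left(-41\right) = -467 + \left(60 - 9\right) \left(-41\right) = -467 + 51 \left(-41\right) = -467 - 2091 = -2558$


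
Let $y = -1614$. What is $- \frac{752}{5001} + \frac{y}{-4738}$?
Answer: $\frac{2254319}{11847369} \approx 0.19028$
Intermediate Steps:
$- \frac{752}{5001} + \frac{y}{-4738} = - \frac{752}{5001} - \frac{1614}{-4738} = \left(-752\right) \frac{1}{5001} - - \frac{807}{2369} = - \frac{752}{5001} + \frac{807}{2369} = \frac{2254319}{11847369}$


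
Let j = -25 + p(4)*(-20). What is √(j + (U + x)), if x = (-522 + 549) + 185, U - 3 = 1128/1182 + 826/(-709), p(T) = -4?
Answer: 6*√146199919290/139673 ≈ 16.425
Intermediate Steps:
U = 389589/139673 (U = 3 + (1128/1182 + 826/(-709)) = 3 + (1128*(1/1182) + 826*(-1/709)) = 3 + (188/197 - 826/709) = 3 - 29430/139673 = 389589/139673 ≈ 2.7893)
x = 212 (x = 27 + 185 = 212)
j = 55 (j = -25 - 4*(-20) = -25 + 80 = 55)
√(j + (U + x)) = √(55 + (389589/139673 + 212)) = √(55 + 30000265/139673) = √(37682280/139673) = 6*√146199919290/139673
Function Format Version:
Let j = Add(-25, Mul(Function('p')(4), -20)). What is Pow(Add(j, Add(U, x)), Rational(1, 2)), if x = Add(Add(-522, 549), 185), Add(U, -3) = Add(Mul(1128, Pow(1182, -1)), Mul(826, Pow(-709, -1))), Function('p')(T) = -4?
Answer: Mul(Rational(6, 139673), Pow(146199919290, Rational(1, 2))) ≈ 16.425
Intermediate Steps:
U = Rational(389589, 139673) (U = Add(3, Add(Mul(1128, Pow(1182, -1)), Mul(826, Pow(-709, -1)))) = Add(3, Add(Mul(1128, Rational(1, 1182)), Mul(826, Rational(-1, 709)))) = Add(3, Add(Rational(188, 197), Rational(-826, 709))) = Add(3, Rational(-29430, 139673)) = Rational(389589, 139673) ≈ 2.7893)
x = 212 (x = Add(27, 185) = 212)
j = 55 (j = Add(-25, Mul(-4, -20)) = Add(-25, 80) = 55)
Pow(Add(j, Add(U, x)), Rational(1, 2)) = Pow(Add(55, Add(Rational(389589, 139673), 212)), Rational(1, 2)) = Pow(Add(55, Rational(30000265, 139673)), Rational(1, 2)) = Pow(Rational(37682280, 139673), Rational(1, 2)) = Mul(Rational(6, 139673), Pow(146199919290, Rational(1, 2)))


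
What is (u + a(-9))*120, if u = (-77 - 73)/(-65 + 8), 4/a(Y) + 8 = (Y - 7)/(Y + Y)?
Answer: 9435/38 ≈ 248.29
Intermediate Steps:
a(Y) = 4/(-8 + (-7 + Y)/(2*Y)) (a(Y) = 4/(-8 + (Y - 7)/(Y + Y)) = 4/(-8 + (-7 + Y)/((2*Y))) = 4/(-8 + (-7 + Y)*(1/(2*Y))) = 4/(-8 + (-7 + Y)/(2*Y)))
u = 50/19 (u = -150/(-57) = -150*(-1/57) = 50/19 ≈ 2.6316)
(u + a(-9))*120 = (50/19 - 8*(-9)/(7 + 15*(-9)))*120 = (50/19 - 8*(-9)/(7 - 135))*120 = (50/19 - 8*(-9)/(-128))*120 = (50/19 - 8*(-9)*(-1/128))*120 = (50/19 - 9/16)*120 = (629/304)*120 = 9435/38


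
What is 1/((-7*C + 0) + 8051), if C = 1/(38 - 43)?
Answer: 5/40262 ≈ 0.00012419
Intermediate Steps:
C = -1/5 (C = 1/(-5) = -1/5 ≈ -0.20000)
1/((-7*C + 0) + 8051) = 1/((-7*(-1/5) + 0) + 8051) = 1/((7/5 + 0) + 8051) = 1/(7/5 + 8051) = 1/(40262/5) = 5/40262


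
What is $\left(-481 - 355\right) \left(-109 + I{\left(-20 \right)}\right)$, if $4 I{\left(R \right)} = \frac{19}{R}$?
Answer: $\frac{1826451}{20} \approx 91323.0$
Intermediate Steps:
$I{\left(R \right)} = \frac{19}{4 R}$ ($I{\left(R \right)} = \frac{19 \frac{1}{R}}{4} = \frac{19}{4 R}$)
$\left(-481 - 355\right) \left(-109 + I{\left(-20 \right)}\right) = \left(-481 - 355\right) \left(-109 + \frac{19}{4 \left(-20\right)}\right) = - 836 \left(-109 + \frac{19}{4} \left(- \frac{1}{20}\right)\right) = - 836 \left(-109 - \frac{19}{80}\right) = \left(-836\right) \left(- \frac{8739}{80}\right) = \frac{1826451}{20}$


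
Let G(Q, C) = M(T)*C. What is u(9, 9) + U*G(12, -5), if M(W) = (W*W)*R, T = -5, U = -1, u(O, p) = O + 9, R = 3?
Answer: 393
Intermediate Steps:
u(O, p) = 9 + O
M(W) = 3*W² (M(W) = (W*W)*3 = W²*3 = 3*W²)
G(Q, C) = 75*C (G(Q, C) = (3*(-5)²)*C = (3*25)*C = 75*C)
u(9, 9) + U*G(12, -5) = (9 + 9) - 75*(-5) = 18 - 1*(-375) = 18 + 375 = 393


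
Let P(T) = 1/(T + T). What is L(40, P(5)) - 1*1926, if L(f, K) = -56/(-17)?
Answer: -32686/17 ≈ -1922.7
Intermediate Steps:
P(T) = 1/(2*T)
L(f, K) = 56/17 (L(f, K) = -56*(-1/17) = 56/17)
L(40, P(5)) - 1*1926 = 56/17 - 1*1926 = 56/17 - 1926 = -32686/17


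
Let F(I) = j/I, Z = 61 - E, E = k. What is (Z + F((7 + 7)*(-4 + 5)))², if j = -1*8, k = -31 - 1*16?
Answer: 565504/49 ≈ 11541.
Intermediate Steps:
k = -47 (k = -31 - 16 = -47)
E = -47
j = -8
Z = 108 (Z = 61 - 1*(-47) = 61 + 47 = 108)
F(I) = -8/I
(Z + F((7 + 7)*(-4 + 5)))² = (108 - 8*1/((-4 + 5)*(7 + 7)))² = (108 - 8/(14*1))² = (108 - 8/14)² = (108 - 8*1/14)² = (108 - 4/7)² = (752/7)² = 565504/49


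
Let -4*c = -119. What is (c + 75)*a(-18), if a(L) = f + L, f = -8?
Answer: -5447/2 ≈ -2723.5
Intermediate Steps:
c = 119/4 (c = -1/4*(-119) = 119/4 ≈ 29.750)
a(L) = -8 + L
(c + 75)*a(-18) = (119/4 + 75)*(-8 - 18) = (419/4)*(-26) = -5447/2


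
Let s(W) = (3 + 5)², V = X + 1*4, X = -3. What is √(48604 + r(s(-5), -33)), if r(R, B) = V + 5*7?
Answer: 16*√190 ≈ 220.54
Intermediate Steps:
V = 1 (V = -3 + 1*4 = -3 + 4 = 1)
s(W) = 64 (s(W) = 8² = 64)
r(R, B) = 36 (r(R, B) = 1 + 5*7 = 1 + 35 = 36)
√(48604 + r(s(-5), -33)) = √(48604 + 36) = √48640 = 16*√190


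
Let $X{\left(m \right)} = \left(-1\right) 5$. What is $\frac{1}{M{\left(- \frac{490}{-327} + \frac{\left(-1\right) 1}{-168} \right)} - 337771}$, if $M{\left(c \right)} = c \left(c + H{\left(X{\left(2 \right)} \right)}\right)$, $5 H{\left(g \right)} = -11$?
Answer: $- \frac{186294080}{62924932641587} \approx -2.9606 \cdot 10^{-6}$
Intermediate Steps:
$X{\left(m \right)} = -5$
$H{\left(g \right)} = - \frac{11}{5}$ ($H{\left(g \right)} = \frac{1}{5} \left(-11\right) = - \frac{11}{5}$)
$M{\left(c \right)} = c \left(- \frac{11}{5} + c\right)$ ($M{\left(c \right)} = c \left(c - \frac{11}{5}\right) = c \left(- \frac{11}{5} + c\right)$)
$\frac{1}{M{\left(- \frac{490}{-327} + \frac{\left(-1\right) 1}{-168} \right)} - 337771} = \frac{1}{\frac{\left(- \frac{490}{-327} + \frac{\left(-1\right) 1}{-168}\right) \left(-11 + 5 \left(- \frac{490}{-327} + \frac{\left(-1\right) 1}{-168}\right)\right)}{5} - 337771} = \frac{1}{\frac{\left(\left(-490\right) \left(- \frac{1}{327}\right) - - \frac{1}{168}\right) \left(-11 + 5 \left(\left(-490\right) \left(- \frac{1}{327}\right) - - \frac{1}{168}\right)\right)}{5} - 337771} = \frac{1}{\frac{\left(\frac{490}{327} + \frac{1}{168}\right) \left(-11 + 5 \left(\frac{490}{327} + \frac{1}{168}\right)\right)}{5} - 337771} = \frac{1}{\frac{1}{5} \cdot \frac{9183}{6104} \left(-11 + 5 \cdot \frac{9183}{6104}\right) - 337771} = \frac{1}{\frac{1}{5} \cdot \frac{9183}{6104} \left(-11 + \frac{45915}{6104}\right) - 337771} = \frac{1}{\frac{1}{5} \cdot \frac{9183}{6104} \left(- \frac{21229}{6104}\right) - 337771} = \frac{1}{- \frac{194945907}{186294080} - 337771} = \frac{1}{- \frac{62924932641587}{186294080}} = - \frac{186294080}{62924932641587}$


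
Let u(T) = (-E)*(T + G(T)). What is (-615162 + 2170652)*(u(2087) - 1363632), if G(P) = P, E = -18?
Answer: -2004248865000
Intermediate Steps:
u(T) = 36*T (u(T) = (-1*(-18))*(T + T) = 18*(2*T) = 36*T)
(-615162 + 2170652)*(u(2087) - 1363632) = (-615162 + 2170652)*(36*2087 - 1363632) = 1555490*(75132 - 1363632) = 1555490*(-1288500) = -2004248865000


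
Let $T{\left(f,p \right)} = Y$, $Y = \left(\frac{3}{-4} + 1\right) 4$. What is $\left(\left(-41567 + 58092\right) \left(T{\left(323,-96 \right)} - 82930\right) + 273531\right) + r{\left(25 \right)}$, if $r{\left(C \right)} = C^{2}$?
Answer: $-1370127569$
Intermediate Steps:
$Y = 1$ ($Y = \left(3 \left(- \frac{1}{4}\right) + 1\right) 4 = \left(- \frac{3}{4} + 1\right) 4 = \frac{1}{4} \cdot 4 = 1$)
$T{\left(f,p \right)} = 1$
$\left(\left(-41567 + 58092\right) \left(T{\left(323,-96 \right)} - 82930\right) + 273531\right) + r{\left(25 \right)} = \left(\left(-41567 + 58092\right) \left(1 - 82930\right) + 273531\right) + 25^{2} = \left(16525 \left(-82929\right) + 273531\right) + 625 = \left(-1370401725 + 273531\right) + 625 = -1370128194 + 625 = -1370127569$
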